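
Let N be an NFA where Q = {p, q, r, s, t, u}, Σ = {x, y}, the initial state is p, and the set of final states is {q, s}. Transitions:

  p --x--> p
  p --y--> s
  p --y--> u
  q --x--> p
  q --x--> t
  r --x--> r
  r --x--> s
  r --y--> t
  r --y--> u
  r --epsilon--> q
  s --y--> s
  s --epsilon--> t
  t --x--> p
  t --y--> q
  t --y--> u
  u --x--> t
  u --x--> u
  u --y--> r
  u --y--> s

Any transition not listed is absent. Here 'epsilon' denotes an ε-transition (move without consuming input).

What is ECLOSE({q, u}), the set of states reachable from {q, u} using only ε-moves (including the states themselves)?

{q, u}

Begin with {q, u}.
No ε-moves leave this set, so the closure equals the set itself.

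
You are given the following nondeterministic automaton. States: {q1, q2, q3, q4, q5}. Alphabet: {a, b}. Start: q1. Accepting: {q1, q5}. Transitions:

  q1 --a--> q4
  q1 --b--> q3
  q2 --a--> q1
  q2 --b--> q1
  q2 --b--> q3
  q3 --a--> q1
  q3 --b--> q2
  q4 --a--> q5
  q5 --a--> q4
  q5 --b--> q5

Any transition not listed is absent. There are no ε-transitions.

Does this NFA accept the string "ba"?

Yes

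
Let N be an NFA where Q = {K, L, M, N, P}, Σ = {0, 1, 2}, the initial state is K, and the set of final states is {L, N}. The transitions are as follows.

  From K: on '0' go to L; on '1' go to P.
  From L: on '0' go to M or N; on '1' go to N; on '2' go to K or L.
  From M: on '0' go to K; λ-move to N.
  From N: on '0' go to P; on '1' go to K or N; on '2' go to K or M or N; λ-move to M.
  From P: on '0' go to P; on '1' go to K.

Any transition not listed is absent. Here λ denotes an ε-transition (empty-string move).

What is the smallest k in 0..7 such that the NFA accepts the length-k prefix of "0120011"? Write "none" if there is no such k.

Start in {K}.
Read '0': K→{L}; now {L}.
None of the earlier sets intersect F, but {L} does.

1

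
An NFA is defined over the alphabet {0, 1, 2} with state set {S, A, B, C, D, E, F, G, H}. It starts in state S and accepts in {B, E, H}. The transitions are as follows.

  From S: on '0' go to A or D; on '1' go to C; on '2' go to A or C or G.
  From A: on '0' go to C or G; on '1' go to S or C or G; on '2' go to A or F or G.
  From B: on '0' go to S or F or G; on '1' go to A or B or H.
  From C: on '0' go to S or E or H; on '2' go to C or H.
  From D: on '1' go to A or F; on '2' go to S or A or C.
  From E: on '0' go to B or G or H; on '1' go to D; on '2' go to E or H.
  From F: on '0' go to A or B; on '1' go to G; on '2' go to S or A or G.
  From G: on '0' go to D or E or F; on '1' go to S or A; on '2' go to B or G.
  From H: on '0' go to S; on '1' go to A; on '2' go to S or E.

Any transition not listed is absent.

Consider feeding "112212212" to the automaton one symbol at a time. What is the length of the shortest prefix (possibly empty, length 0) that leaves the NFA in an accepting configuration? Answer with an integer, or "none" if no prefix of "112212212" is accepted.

Start in {S}.
Read '1': S→{C}; now {C}.
Read '1': C→∅; now ∅.
The set is empty and remains empty for the remaining 7 symbols.
No reachable set along the way intersects F.

none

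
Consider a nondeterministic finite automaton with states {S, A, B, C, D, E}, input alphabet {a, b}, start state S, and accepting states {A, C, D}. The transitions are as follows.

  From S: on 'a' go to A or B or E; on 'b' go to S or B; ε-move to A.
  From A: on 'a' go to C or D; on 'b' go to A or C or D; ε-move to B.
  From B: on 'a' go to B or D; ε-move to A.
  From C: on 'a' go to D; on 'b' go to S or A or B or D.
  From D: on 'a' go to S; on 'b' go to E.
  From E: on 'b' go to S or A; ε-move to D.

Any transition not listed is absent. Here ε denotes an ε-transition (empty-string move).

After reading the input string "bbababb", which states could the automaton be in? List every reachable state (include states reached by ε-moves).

{S, A, B, C, D, E}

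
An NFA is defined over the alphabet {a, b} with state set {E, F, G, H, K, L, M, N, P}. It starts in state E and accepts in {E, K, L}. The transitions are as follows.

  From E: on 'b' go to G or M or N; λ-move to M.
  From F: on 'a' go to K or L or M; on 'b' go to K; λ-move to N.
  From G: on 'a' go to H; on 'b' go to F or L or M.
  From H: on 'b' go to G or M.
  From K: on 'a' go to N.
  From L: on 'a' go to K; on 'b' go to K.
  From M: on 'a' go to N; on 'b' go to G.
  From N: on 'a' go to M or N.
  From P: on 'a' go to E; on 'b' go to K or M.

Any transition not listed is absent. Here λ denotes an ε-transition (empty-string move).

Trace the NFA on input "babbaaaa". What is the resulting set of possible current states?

Start: ε-closure({E}) = {E, M}.
Read 'b': {E, M} → {G, M, N}.
Read 'a': {G, M, N} → {H, M, N}.
Read 'b': {H, M, N} → {G, M}.
Read 'b': {G, M} → {F, G, L, M, N}.
Read 'a': {F, G, L, M, N} → {H, K, L, M, N}.
Read 'a': {H, K, L, M, N} → {K, M, N}.
Read 'a': {K, M, N} → {M, N}.
Read 'a': {M, N} → {M, N}.

{M, N}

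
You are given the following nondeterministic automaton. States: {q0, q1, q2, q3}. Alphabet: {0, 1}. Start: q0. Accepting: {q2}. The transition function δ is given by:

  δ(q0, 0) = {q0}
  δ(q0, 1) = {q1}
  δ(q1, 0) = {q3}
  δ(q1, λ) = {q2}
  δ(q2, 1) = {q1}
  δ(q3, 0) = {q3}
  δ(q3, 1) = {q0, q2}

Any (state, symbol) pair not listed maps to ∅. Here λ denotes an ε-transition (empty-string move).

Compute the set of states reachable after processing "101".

{q0, q2}

Start in {q0}.
Read '1': {q0} → {q1, q2}.
Read '0': {q1, q2} → {q3}.
Read '1': {q3} → {q0, q2}.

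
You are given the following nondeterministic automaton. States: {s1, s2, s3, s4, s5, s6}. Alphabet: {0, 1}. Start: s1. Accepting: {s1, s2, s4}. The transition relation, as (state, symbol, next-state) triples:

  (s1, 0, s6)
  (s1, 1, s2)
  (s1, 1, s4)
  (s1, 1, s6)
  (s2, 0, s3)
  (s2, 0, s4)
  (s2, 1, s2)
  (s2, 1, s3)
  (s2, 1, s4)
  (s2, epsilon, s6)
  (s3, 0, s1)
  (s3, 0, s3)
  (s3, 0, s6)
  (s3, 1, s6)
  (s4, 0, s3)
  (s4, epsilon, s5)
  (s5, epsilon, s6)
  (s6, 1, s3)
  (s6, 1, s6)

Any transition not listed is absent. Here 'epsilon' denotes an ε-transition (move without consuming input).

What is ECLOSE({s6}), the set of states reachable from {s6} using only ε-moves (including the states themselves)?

{s6}

Begin with {s6}.
No ε-moves leave this set, so the closure equals the set itself.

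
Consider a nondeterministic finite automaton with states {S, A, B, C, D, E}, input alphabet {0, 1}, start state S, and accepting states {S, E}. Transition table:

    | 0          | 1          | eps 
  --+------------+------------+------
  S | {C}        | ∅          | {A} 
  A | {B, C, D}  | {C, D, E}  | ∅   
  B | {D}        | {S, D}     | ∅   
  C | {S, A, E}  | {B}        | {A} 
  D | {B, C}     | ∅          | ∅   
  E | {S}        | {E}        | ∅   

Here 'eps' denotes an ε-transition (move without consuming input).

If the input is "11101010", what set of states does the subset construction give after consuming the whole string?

Start: ε-closure({S}) = {S, A}.
Read '1': {S, A} → {A, C, D, E}.
Read '1': {A, C, D, E} → {A, B, C, D, E}.
Read '1': {A, B, C, D, E} → {S, A, B, C, D, E}.
Read '0': {S, A, B, C, D, E} → {S, A, B, C, D, E}.
Read '1': {S, A, B, C, D, E} → {S, A, B, C, D, E}.
Read '0': {S, A, B, C, D, E} → {S, A, B, C, D, E}.
Read '1': {S, A, B, C, D, E} → {S, A, B, C, D, E}.
Read '0': {S, A, B, C, D, E} → {S, A, B, C, D, E}.

{S, A, B, C, D, E}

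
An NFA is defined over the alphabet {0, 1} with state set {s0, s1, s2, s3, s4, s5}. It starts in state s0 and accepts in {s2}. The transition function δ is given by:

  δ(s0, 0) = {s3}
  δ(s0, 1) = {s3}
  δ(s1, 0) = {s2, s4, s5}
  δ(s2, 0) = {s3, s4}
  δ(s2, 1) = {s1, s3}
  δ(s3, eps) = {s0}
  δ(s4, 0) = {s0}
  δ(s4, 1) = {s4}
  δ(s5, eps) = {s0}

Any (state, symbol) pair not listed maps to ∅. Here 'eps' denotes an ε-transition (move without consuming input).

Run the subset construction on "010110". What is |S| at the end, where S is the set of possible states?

2

Start in {s0}.
Read '0': {s0} → {s0, s3}.
Read '1': {s0, s3} → {s0, s3}.
Read '0': {s0, s3} → {s0, s3}.
Read '1': {s0, s3} → {s0, s3}.
Read '1': {s0, s3} → {s0, s3}.
Read '0': {s0, s3} → {s0, s3}.
That set has 2 states.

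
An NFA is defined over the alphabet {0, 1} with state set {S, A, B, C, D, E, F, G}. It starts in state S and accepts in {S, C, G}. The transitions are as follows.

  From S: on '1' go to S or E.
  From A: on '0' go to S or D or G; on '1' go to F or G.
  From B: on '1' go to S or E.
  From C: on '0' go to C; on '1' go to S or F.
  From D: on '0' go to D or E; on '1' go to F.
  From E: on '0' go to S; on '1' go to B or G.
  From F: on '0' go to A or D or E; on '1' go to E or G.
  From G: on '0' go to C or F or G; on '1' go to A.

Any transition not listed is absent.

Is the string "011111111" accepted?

Start in {S}.
Read '0': S→∅; now ∅.
The set is empty and remains empty for the remaining 8 symbols.
The final set ∅ contains no accepting state.

No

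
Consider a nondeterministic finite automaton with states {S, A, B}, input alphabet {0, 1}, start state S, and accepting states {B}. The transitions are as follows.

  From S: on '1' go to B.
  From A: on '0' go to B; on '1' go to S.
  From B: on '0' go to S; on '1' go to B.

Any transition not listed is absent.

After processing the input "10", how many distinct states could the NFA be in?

Start in {S}.
Read '1': {S} → {B}.
Read '0': {B} → {S}.
That set has 1 state.

1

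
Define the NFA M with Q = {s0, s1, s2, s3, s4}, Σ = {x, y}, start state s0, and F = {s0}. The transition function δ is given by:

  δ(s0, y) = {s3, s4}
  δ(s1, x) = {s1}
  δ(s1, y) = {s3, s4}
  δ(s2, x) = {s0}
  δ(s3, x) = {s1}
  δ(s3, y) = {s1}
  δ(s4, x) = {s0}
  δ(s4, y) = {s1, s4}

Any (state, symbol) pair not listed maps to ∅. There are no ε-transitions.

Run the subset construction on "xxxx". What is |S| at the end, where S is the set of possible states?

0

Start in {s0}.
Read 'x': {s0} → ∅.
The set is empty and remains empty for the remaining 3 symbols.
That set has 0 states.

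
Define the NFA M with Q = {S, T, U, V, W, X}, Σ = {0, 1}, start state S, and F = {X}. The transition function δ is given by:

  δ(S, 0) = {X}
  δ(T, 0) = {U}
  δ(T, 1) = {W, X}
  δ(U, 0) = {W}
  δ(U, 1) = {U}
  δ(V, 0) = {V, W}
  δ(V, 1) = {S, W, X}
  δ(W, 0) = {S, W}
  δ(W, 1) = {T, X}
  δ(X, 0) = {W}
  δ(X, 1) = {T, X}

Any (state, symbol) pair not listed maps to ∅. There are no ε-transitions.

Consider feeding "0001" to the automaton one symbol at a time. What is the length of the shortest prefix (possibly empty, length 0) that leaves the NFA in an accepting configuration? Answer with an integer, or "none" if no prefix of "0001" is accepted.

Start in {S}.
Read '0': {S} → {X}.
None of the earlier sets intersect F, but {X} does.

1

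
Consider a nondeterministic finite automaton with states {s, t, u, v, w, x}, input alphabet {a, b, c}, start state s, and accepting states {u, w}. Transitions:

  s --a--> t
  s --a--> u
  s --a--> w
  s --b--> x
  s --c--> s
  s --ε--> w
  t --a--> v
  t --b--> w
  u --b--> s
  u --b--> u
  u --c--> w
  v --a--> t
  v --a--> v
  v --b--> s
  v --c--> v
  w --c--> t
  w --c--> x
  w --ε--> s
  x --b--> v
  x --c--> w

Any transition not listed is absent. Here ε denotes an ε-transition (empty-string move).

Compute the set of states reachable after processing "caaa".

{s, t, u, v, w}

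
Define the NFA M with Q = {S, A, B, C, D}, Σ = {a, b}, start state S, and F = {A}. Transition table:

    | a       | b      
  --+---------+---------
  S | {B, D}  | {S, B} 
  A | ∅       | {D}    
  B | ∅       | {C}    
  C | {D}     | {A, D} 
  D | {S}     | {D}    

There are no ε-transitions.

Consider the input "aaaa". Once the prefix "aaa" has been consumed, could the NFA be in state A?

No

Start in {S}.
Read 'a': S→{B, D}; now {B, D}.
Read 'a': B→∅, D→{S}; now {S}.
Read 'a': S→{B, D}; now {B, D}.
State A is not in {B, D}.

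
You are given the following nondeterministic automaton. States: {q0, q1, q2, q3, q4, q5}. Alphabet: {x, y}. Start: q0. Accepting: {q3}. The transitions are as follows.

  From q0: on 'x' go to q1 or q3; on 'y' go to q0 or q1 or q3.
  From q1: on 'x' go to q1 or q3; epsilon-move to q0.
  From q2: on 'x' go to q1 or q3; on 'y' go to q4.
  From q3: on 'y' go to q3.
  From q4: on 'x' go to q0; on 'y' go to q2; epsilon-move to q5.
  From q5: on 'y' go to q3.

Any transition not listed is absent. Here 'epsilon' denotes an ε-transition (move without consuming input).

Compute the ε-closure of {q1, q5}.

{q0, q1, q5}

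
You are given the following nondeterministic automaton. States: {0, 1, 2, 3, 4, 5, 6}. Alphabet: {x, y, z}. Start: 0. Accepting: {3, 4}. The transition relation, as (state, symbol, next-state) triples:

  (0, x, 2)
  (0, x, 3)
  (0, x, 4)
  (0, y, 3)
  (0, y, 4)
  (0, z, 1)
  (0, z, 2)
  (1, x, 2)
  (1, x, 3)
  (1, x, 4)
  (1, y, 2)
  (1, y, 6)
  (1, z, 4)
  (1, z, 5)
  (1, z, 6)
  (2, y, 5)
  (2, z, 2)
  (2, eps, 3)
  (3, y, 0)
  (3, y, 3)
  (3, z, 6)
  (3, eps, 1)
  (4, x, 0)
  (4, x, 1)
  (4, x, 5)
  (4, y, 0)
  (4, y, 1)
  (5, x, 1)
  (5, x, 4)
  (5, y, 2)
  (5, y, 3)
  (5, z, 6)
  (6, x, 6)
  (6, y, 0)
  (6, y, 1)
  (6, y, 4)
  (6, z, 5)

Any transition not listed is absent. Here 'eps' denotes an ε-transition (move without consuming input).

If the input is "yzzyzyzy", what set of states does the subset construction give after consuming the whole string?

{0, 1, 2, 3, 4, 5, 6}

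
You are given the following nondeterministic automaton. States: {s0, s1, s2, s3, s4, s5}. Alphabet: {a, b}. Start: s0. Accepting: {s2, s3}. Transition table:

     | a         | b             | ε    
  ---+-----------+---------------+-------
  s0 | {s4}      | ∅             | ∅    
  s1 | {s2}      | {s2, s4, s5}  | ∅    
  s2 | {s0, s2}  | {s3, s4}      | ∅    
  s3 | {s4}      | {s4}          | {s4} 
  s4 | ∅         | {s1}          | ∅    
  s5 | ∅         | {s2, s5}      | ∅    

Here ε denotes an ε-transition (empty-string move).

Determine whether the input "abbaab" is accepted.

Yes

Start in {s0}.
Read 'a': s0→{s4}; now {s4}.
Read 'b': s4→{s1}; now {s1}.
Read 'b': s1→{s2, s4, s5}; now {s2, s4, s5}.
Read 'a': s2→{s0, s2}, s4→∅, s5→∅; now {s0, s2}.
Read 'a': s0→{s4}, s2→{s0, s2}; now {s0, s2, s4}.
Read 'b': s0→∅, s2→{s3, s4}, s4→{s1}; now {s1, s3, s4}.
The final set {s1, s3, s4} contains the accepting state s3.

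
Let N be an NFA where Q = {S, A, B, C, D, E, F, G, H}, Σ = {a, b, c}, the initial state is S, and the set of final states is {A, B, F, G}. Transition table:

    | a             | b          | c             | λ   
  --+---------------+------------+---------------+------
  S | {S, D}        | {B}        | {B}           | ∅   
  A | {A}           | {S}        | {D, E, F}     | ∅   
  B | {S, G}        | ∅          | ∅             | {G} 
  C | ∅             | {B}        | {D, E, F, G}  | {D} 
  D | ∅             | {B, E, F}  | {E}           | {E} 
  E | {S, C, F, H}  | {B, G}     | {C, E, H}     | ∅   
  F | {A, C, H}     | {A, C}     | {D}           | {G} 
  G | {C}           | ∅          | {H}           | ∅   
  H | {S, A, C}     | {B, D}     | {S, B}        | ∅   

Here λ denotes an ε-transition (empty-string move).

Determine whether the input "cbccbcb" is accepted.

Start in {S}.
Read 'c': {S} → {B, G}.
Read 'b': {B, G} → ∅.
The set is empty and remains empty for the remaining 5 symbols.
The final set ∅ contains no accepting state.

No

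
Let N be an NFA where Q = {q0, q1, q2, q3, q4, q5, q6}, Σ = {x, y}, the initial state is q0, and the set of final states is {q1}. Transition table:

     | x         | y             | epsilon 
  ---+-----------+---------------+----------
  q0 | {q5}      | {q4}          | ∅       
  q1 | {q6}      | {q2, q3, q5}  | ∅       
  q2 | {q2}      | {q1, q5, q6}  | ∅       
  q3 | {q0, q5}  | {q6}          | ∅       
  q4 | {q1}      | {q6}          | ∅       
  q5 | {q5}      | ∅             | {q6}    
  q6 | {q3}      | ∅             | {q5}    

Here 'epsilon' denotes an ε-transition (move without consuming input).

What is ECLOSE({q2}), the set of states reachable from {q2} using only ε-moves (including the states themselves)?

Begin with {q2}.
No ε-moves leave this set, so the closure equals the set itself.

{q2}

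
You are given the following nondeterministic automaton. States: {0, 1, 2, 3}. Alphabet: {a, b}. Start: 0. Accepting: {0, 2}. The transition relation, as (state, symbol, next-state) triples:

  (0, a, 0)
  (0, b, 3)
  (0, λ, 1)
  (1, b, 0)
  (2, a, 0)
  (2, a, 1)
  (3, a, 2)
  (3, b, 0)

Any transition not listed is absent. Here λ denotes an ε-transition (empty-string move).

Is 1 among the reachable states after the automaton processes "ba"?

Start: ε-closure({0}) = {0, 1}.
Read 'b': {0, 1} → {0, 1, 3}.
Read 'a': {0, 1, 3} → {0, 1, 2}.
State 1 is in {0, 1, 2}.

Yes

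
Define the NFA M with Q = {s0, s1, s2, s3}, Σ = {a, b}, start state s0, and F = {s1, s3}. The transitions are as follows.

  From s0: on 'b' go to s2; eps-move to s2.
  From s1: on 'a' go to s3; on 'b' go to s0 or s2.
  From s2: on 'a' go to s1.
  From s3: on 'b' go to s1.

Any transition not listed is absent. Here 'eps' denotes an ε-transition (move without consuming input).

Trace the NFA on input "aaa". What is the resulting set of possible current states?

∅

Start: ε-closure({s0}) = {s0, s2}.
Read 'a': {s0, s2} → {s1}.
Read 'a': {s1} → {s3}.
Read 'a': {s3} → ∅.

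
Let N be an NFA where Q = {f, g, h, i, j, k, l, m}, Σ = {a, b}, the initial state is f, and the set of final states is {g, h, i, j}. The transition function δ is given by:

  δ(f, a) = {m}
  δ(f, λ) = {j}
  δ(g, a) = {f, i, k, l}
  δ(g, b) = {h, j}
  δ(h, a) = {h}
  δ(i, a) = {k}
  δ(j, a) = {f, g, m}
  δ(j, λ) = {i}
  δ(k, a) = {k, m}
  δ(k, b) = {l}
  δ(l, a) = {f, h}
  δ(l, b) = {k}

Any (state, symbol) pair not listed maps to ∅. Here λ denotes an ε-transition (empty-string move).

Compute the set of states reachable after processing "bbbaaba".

Start: ε-closure({f}) = {f, i, j}.
Read 'b': f→∅, i→∅, j→∅; now ∅.
The set is empty and remains empty for the remaining 6 symbols.

∅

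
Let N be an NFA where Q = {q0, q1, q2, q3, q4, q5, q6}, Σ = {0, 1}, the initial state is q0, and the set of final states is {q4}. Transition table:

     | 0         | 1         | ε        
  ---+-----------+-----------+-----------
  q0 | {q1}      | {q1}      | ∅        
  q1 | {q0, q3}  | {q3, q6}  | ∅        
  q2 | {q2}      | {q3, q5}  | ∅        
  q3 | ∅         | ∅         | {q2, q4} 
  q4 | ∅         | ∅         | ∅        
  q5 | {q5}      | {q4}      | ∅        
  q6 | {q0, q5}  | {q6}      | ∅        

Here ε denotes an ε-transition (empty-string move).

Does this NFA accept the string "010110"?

No

Start in {q0}.
Read '0': q0→{q1}; now {q1}.
Read '1': q1→{q3, q6}; union {q3, q6}; ε-closure = {q2, q3, q4, q6}.
Read '0': q2→{q2}, q3→∅, q4→∅, q6→{q0, q5}; now {q0, q2, q5}.
Read '1': q0→{q1}, q2→{q3, q5}, q5→{q4}; union {q1, q3, q4, q5}; ε-closure = {q1, q2, q3, q4, q5}.
Read '1': q1→{q3, q6}, q2→{q3, q5}, q3→∅, q4→∅, q5→{q4}; union {q3, q4, q5, q6}; ε-closure = {q2, q3, q4, q5, q6}.
Read '0': q2→{q2}, q3→∅, q4→∅, q5→{q5}, q6→{q0, q5}; now {q0, q2, q5}.
The final set {q0, q2, q5} contains no accepting state.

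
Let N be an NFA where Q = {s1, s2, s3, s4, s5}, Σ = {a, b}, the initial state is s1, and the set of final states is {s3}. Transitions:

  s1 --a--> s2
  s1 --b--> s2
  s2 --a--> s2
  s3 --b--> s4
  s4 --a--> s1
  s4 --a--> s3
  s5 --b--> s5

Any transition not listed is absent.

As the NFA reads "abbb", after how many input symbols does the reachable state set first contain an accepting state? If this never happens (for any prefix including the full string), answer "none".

Start in {s1}.
Read 'a': s1→{s2}; now {s2}.
Read 'b': s2→∅; now ∅.
The set is empty and remains empty for the remaining 2 symbols.
No reachable set along the way intersects F.

none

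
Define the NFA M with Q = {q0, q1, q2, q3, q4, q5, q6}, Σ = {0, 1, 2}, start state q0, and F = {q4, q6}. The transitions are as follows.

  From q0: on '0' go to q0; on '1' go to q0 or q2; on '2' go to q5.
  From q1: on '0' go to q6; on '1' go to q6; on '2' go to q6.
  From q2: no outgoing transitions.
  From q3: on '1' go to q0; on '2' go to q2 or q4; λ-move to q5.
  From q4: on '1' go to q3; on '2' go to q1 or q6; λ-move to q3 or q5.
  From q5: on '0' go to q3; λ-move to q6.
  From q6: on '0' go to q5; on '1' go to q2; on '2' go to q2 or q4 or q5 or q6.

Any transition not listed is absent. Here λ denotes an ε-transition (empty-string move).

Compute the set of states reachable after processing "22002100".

{q0, q3, q5, q6}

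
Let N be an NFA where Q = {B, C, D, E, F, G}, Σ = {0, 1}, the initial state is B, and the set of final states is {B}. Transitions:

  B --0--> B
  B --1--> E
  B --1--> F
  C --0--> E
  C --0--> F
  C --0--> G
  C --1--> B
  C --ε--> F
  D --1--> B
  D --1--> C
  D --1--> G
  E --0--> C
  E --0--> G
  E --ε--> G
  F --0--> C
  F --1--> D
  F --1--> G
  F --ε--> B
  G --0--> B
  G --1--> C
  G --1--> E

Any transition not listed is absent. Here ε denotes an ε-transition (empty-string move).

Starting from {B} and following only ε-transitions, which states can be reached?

{B}

Begin with {B}.
No ε-moves leave this set, so the closure equals the set itself.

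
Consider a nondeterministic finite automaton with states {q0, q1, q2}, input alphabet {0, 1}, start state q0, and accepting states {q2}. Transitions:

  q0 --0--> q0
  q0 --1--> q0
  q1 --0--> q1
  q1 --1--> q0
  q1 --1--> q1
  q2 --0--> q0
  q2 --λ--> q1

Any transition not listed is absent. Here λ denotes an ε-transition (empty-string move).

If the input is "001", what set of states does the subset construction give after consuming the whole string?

{q0}

Start in {q0}.
Read '0': {q0} → {q0}.
Read '0': {q0} → {q0}.
Read '1': {q0} → {q0}.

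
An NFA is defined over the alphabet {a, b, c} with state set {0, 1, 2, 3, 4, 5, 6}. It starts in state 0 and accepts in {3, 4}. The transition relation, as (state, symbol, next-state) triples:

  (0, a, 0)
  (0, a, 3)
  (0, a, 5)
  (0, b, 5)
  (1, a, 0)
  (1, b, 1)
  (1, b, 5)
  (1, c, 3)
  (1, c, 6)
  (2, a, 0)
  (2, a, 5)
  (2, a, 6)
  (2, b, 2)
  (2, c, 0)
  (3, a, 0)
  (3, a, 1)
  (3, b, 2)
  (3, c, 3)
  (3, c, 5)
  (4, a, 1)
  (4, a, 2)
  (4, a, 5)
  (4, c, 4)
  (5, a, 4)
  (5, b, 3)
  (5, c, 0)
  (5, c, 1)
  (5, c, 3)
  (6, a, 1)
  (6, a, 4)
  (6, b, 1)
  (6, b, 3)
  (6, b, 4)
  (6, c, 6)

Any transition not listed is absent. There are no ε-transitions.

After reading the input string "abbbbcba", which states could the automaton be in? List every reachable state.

Start in {0}.
Read 'a': 0→{0, 3, 5}; now {0, 3, 5}.
Read 'b': 0→{5}, 3→{2}, 5→{3}; now {2, 3, 5}.
Read 'b': 2→{2}, 3→{2}, 5→{3}; now {2, 3}.
Read 'b': 2→{2}, 3→{2}; now {2}.
Read 'b': 2→{2}; now {2}.
Read 'c': 2→{0}; now {0}.
Read 'b': 0→{5}; now {5}.
Read 'a': 5→{4}; now {4}.

{4}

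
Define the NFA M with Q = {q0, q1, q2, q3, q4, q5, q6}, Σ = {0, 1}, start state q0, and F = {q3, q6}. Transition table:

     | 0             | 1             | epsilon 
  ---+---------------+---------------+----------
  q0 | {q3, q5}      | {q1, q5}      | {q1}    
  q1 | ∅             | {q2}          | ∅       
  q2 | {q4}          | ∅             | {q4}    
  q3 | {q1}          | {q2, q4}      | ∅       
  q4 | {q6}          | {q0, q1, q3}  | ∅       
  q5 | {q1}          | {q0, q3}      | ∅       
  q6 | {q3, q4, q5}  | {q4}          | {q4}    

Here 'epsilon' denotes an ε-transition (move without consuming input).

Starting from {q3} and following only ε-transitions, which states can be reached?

{q3}

Begin with {q3}.
No ε-moves leave this set, so the closure equals the set itself.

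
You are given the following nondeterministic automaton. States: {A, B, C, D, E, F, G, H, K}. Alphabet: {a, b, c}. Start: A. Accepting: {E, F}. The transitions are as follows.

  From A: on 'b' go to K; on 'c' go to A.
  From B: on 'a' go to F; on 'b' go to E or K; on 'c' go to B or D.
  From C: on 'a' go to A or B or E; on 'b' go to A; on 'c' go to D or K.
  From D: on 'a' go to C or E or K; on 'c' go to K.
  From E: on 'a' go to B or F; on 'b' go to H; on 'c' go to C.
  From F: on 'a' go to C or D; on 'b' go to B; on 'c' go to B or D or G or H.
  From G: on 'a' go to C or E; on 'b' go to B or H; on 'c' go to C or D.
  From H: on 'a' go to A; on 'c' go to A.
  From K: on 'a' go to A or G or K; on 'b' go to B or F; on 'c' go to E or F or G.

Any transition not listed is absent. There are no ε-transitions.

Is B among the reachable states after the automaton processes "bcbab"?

Start in {A}.
Read 'b': A→{K}; now {K}.
Read 'c': K→{E, F, G}; now {E, F, G}.
Read 'b': E→{H}, F→{B}, G→{B, H}; now {B, H}.
Read 'a': B→{F}, H→{A}; now {A, F}.
Read 'b': A→{K}, F→{B}; now {B, K}.
State B is in {B, K}.

Yes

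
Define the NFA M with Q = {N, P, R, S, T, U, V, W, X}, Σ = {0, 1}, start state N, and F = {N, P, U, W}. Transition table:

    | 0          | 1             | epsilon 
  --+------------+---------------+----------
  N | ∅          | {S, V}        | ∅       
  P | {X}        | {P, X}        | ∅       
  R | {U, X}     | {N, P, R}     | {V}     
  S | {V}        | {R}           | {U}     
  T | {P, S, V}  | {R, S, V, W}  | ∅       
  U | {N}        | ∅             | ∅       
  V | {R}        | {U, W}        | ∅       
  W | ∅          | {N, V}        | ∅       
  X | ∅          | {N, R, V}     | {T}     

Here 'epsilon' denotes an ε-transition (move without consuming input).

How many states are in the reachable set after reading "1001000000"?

8

Start in {N}.
Read '1': {N} → {S, U, V}.
Read '0': {S, U, V} → {N, R, V}.
Read '0': {N, R, V} → {R, T, U, V, X}.
Read '1': {R, T, U, V, X} → {N, P, R, S, U, V, W}.
Read '0': {N, P, R, S, U, V, W} → {N, R, T, U, V, X}.
Read '0': {N, R, T, U, V, X} → {N, P, R, S, T, U, V, X}.
Read '0': {N, P, R, S, T, U, V, X} → {N, P, R, S, T, U, V, X}.
Read '0': {N, P, R, S, T, U, V, X} → {N, P, R, S, T, U, V, X}.
Read '0': {N, P, R, S, T, U, V, X} → {N, P, R, S, T, U, V, X}.
Read '0': {N, P, R, S, T, U, V, X} → {N, P, R, S, T, U, V, X}.
That set has 8 states.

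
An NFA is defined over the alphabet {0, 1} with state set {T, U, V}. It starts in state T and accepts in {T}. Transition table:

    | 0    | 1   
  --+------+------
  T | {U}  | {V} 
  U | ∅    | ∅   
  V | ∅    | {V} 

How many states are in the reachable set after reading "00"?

Start in {T}.
Read '0': T→{U}; now {U}.
Read '0': U→∅; now ∅.
That set has 0 states.

0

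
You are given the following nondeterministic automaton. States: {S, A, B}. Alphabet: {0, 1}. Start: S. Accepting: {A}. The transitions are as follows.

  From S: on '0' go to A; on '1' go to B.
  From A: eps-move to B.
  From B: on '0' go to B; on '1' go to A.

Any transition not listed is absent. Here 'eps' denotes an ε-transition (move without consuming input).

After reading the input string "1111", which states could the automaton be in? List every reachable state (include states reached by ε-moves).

Start in {S}.
Read '1': {S} → {B}.
Read '1': {B} → {A, B}.
Read '1': {A, B} → {A, B}.
Read '1': {A, B} → {A, B}.

{A, B}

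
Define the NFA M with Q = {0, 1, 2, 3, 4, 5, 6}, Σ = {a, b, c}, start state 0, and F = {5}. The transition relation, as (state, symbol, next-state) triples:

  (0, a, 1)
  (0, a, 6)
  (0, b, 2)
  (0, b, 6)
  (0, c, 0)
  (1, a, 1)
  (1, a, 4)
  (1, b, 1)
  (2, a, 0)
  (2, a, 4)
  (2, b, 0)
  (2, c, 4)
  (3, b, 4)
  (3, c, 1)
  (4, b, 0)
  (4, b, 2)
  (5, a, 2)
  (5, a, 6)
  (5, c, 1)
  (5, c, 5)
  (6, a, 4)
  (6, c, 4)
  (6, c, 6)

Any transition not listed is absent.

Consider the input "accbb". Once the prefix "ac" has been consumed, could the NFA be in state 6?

Yes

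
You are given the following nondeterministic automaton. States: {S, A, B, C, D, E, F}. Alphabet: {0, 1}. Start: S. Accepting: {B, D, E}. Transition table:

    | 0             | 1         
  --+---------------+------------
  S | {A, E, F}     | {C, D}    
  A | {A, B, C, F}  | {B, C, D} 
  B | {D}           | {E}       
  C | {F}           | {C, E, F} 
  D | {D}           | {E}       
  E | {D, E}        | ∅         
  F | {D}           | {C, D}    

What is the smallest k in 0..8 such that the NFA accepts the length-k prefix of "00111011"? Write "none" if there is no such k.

1

Start in {S}.
Read '0': S→{A, E, F}; now {A, E, F}.
None of the earlier sets intersect F, but {A, E, F} does.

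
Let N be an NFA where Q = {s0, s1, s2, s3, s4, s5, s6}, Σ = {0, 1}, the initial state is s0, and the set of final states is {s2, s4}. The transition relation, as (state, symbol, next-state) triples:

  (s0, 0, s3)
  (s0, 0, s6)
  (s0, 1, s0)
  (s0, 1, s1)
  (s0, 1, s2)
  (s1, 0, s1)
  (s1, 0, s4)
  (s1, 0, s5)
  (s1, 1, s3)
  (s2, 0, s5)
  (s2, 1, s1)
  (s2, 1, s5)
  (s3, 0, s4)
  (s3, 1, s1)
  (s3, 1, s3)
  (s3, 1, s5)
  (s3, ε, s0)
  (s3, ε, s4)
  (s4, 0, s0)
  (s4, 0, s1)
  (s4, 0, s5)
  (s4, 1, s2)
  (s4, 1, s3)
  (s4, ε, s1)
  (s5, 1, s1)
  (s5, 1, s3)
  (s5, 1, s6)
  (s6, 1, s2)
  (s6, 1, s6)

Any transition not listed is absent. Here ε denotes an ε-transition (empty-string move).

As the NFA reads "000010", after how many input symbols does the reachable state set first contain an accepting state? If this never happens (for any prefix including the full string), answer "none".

1

Start in {s0}.
Read '0': s0→{s3, s6}; union {s3, s6}; ε-closure = {s0, s1, s3, s4, s6}.
None of the earlier sets intersect F, but {s0, s1, s3, s4, s6} does.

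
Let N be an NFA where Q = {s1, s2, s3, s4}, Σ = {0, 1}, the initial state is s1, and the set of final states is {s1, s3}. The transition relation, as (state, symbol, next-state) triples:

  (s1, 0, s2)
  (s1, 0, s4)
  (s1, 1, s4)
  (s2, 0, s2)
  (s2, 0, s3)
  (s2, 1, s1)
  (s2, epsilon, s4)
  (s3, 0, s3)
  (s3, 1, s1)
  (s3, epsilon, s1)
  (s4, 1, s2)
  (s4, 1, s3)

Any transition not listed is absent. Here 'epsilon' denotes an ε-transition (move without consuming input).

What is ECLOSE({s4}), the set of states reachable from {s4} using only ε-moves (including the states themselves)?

{s4}

Begin with {s4}.
No ε-moves leave this set, so the closure equals the set itself.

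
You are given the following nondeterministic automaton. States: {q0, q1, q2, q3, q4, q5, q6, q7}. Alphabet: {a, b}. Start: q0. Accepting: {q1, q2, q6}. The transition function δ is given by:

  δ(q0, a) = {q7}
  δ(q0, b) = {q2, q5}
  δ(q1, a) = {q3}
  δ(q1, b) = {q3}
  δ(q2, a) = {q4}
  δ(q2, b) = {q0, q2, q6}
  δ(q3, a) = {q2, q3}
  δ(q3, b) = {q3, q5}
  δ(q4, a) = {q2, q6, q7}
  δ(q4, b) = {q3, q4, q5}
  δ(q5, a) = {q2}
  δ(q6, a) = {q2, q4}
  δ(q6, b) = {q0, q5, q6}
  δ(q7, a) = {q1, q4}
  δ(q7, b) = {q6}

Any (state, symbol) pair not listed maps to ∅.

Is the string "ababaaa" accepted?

Start in {q0}.
Read 'a': {q0} → {q7}.
Read 'b': {q7} → {q6}.
Read 'a': {q6} → {q2, q4}.
Read 'b': {q2, q4} → {q0, q2, q3, q4, q5, q6}.
Read 'a': {q0, q2, q3, q4, q5, q6} → {q2, q3, q4, q6, q7}.
Read 'a': {q2, q3, q4, q6, q7} → {q1, q2, q3, q4, q6, q7}.
Read 'a': {q1, q2, q3, q4, q6, q7} → {q1, q2, q3, q4, q6, q7}.
The final set {q1, q2, q3, q4, q6, q7} contains the accepting states q1, q2, q6.

Yes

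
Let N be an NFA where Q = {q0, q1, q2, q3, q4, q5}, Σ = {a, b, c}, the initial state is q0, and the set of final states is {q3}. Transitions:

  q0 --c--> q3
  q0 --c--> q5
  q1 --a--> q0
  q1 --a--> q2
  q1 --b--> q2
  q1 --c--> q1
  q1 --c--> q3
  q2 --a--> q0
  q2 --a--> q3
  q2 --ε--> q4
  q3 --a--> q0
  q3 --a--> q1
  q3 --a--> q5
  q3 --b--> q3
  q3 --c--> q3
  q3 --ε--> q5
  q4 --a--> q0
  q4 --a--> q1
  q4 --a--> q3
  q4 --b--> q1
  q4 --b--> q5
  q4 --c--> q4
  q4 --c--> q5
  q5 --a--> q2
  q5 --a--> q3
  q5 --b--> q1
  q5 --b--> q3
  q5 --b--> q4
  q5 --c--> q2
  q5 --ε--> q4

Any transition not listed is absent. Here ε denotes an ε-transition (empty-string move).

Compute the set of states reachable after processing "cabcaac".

{q1, q2, q3, q4, q5}

Start in {q0}.
Read 'c': q0→{q3, q5}; union {q3, q5}; ε-closure = {q3, q4, q5}.
Read 'a': q3→{q0, q1, q5}, q4→{q0, q1, q3}, q5→{q2, q3}; union {q0, q1, q2, q3, q5}; ε-closure = {q0, q1, q2, q3, q4, q5}.
Read 'b': q0→∅, q1→{q2}, q2→∅, q3→{q3}, q4→{q1, q5}, q5→{q1, q3, q4}; now {q1, q2, q3, q4, q5}.
Read 'c': q1→{q1, q3}, q2→∅, q3→{q3}, q4→{q4, q5}, q5→{q2}; now {q1, q2, q3, q4, q5}.
Read 'a': q1→{q0, q2}, q2→{q0, q3}, q3→{q0, q1, q5}, q4→{q0, q1, q3}, q5→{q2, q3}; union {q0, q1, q2, q3, q5}; ε-closure = {q0, q1, q2, q3, q4, q5}.
Read 'a': q0→∅, q1→{q0, q2}, q2→{q0, q3}, q3→{q0, q1, q5}, q4→{q0, q1, q3}, q5→{q2, q3}; union {q0, q1, q2, q3, q5}; ε-closure = {q0, q1, q2, q3, q4, q5}.
Read 'c': q0→{q3, q5}, q1→{q1, q3}, q2→∅, q3→{q3}, q4→{q4, q5}, q5→{q2}; now {q1, q2, q3, q4, q5}.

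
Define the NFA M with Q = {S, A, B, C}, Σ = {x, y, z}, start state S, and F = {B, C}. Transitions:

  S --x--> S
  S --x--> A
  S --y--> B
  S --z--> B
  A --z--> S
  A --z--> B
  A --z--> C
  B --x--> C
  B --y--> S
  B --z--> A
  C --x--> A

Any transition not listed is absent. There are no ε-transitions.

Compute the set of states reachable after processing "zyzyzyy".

{B}

Start in {S}.
Read 'z': {S} → {B}.
Read 'y': {B} → {S}.
Read 'z': {S} → {B}.
Read 'y': {B} → {S}.
Read 'z': {S} → {B}.
Read 'y': {B} → {S}.
Read 'y': {S} → {B}.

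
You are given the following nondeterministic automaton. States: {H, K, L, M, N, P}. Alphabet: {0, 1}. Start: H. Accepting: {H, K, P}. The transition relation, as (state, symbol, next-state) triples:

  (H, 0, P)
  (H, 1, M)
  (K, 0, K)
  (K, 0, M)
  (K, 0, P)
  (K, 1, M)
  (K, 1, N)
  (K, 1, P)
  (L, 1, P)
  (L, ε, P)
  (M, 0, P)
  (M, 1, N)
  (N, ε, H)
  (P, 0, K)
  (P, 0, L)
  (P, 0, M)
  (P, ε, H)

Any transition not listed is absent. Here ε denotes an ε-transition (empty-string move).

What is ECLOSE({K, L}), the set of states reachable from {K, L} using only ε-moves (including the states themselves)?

{H, K, L, P}

Begin with {K, L}.
ε-move L → P; add P.
ε-move P → H; add H.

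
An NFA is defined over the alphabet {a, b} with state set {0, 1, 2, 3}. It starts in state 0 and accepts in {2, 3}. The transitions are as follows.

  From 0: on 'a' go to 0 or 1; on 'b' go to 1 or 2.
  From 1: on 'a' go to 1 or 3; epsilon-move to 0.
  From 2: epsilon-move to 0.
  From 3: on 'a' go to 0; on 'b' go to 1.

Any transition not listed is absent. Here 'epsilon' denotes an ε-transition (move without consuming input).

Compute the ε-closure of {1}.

{0, 1}

Begin with {1}.
ε-move 1 → 0; add 0.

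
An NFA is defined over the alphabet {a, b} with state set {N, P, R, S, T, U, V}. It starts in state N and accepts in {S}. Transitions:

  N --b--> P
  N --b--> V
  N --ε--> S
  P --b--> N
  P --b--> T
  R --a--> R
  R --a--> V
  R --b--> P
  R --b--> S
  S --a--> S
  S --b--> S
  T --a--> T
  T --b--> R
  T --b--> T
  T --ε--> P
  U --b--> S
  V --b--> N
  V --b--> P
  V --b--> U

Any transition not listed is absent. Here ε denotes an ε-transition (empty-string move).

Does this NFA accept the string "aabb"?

Yes

Start: ε-closure({N}) = {N, S}.
Read 'a': N→∅, S→{S}; now {S}.
Read 'a': S→{S}; now {S}.
Read 'b': S→{S}; now {S}.
Read 'b': S→{S}; now {S}.
The final set {S} contains the accepting state S.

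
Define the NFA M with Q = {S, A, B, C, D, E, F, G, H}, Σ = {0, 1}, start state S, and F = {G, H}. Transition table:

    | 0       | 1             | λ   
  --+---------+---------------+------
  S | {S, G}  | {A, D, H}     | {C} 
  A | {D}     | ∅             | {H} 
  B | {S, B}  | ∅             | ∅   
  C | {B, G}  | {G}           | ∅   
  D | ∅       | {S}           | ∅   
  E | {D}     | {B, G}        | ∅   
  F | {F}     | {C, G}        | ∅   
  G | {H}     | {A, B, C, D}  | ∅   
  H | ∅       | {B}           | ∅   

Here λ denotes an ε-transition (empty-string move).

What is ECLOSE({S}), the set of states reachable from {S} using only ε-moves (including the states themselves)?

{S, C}

Begin with {S}.
ε-move S → C; add C.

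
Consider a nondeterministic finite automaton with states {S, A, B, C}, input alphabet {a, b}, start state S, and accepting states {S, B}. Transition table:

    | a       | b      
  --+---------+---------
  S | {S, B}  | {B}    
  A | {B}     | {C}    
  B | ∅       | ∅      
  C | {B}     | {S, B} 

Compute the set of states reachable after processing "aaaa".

Start in {S}.
Read 'a': S→{S, B}; now {S, B}.
Read 'a': S→{S, B}, B→∅; now {S, B}.
Read 'a': S→{S, B}, B→∅; now {S, B}.
Read 'a': S→{S, B}, B→∅; now {S, B}.

{S, B}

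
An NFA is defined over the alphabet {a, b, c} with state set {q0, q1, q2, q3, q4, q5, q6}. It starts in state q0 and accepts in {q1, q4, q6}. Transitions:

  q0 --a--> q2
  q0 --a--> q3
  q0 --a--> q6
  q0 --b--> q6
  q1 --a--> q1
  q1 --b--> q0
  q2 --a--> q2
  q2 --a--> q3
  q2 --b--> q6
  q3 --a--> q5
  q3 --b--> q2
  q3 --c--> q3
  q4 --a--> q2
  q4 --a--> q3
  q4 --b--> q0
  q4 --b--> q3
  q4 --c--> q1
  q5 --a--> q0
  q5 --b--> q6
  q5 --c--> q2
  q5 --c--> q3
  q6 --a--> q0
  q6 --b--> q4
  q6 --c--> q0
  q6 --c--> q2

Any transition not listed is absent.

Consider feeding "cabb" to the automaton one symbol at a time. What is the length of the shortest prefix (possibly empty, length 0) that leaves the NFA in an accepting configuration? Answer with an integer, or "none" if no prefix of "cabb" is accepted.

Start in {q0}.
Read 'c': {q0} → ∅.
The set is empty and remains empty for the remaining 3 symbols.
No reachable set along the way intersects F.

none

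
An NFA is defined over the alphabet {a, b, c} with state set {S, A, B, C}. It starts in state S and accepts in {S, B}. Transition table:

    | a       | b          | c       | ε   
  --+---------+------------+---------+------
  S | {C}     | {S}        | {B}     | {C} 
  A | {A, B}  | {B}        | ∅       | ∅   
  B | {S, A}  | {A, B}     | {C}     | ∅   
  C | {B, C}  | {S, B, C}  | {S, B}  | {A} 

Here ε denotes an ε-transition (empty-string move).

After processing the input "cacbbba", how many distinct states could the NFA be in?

Start: ε-closure({S}) = {S, A, C}.
Read 'c': {S, A, C} → {S, A, B, C}.
Read 'a': {S, A, B, C} → {S, A, B, C}.
Read 'c': {S, A, B, C} → {S, A, B, C}.
Read 'b': {S, A, B, C} → {S, A, B, C}.
Read 'b': {S, A, B, C} → {S, A, B, C}.
Read 'b': {S, A, B, C} → {S, A, B, C}.
Read 'a': {S, A, B, C} → {S, A, B, C}.
That set has 4 states.

4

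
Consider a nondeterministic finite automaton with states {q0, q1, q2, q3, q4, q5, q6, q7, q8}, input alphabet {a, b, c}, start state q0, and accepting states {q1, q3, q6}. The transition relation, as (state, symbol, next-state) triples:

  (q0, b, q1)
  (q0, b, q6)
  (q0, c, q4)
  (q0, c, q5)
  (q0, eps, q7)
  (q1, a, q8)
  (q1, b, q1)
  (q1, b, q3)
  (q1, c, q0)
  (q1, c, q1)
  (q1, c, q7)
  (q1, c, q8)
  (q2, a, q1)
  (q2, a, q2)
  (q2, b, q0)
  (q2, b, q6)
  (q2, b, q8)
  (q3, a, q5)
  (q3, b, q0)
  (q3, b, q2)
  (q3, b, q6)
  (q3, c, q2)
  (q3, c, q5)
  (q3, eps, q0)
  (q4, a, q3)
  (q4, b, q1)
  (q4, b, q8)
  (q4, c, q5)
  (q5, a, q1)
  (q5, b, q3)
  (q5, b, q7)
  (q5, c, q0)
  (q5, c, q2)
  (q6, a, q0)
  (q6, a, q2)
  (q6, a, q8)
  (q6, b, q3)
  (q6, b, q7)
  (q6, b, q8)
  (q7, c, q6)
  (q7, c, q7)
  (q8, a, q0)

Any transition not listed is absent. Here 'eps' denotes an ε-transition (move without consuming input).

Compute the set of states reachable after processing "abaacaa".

Start: ε-closure({q0}) = {q0, q7}.
Read 'a': q0→∅, q7→∅; now ∅.
The set is empty and remains empty for the remaining 6 symbols.

∅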